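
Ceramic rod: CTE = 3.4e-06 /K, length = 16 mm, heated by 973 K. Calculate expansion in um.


dL = 3.4e-06 * 16 * 973 * 1000 = 52.931 um

52.931


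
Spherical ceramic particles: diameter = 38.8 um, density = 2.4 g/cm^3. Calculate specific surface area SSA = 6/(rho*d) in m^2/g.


SSA = 6 / (2.4 * 38.8) = 0.064 m^2/g

0.064


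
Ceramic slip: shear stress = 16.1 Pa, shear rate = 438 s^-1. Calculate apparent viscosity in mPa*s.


eta = tau/gamma * 1000 = 16.1/438 * 1000 = 36.8 mPa*s

36.8


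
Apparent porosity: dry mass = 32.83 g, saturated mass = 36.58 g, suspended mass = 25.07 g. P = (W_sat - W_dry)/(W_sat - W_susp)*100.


P = (36.58 - 32.83) / (36.58 - 25.07) * 100 = 3.75 / 11.51 * 100 = 32.6%

32.6


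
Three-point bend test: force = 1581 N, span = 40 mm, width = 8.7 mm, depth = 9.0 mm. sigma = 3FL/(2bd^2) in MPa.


sigma = 3*1581*40/(2*8.7*9.0^2) = 134.6 MPa

134.6


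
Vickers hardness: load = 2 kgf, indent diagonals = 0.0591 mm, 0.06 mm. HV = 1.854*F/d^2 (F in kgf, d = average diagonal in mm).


d_avg = (0.0591+0.06)/2 = 0.05955 mm
HV = 1.854*2/0.05955^2 = 1046

1046


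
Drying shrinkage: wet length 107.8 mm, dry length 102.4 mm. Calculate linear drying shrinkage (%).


DS = (107.8 - 102.4) / 107.8 * 100 = 5.01%

5.01


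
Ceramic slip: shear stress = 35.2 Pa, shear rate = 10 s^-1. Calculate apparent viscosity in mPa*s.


eta = tau/gamma * 1000 = 35.2/10 * 1000 = 3520.0 mPa*s

3520.0


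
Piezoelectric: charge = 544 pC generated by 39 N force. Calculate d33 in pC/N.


d33 = 544 / 39 = 13.9 pC/N

13.9


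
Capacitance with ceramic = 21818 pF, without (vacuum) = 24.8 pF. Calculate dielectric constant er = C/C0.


er = 21818 / 24.8 = 879.76

879.76


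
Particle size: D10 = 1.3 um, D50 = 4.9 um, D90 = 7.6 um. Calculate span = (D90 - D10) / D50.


Span = (7.6 - 1.3) / 4.9 = 6.3 / 4.9 = 1.286

1.286


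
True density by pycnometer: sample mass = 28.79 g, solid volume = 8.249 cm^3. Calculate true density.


TD = 28.79 / 8.249 = 3.49 g/cm^3

3.49


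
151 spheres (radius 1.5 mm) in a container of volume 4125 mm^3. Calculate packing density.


V_sphere = 4/3*pi*1.5^3 = 14.1372 mm^3
Total V = 151*14.1372 = 2134.7172 mm^3
PD = 2134.7172 / 4125 = 0.518

0.518


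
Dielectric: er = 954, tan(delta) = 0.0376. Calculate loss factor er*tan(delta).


Loss = 954 * 0.0376 = 35.87

35.87


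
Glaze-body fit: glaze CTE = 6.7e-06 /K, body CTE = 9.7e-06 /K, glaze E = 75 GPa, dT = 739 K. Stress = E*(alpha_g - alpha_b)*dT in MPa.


Stress = 75*1000*(6.7e-06 - 9.7e-06)*739 = -166.3 MPa

-166.3


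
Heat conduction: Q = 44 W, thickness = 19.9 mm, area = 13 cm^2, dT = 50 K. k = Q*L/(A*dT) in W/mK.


k = 44*19.9/1000/(13/10000*50) = 13.47 W/mK

13.47


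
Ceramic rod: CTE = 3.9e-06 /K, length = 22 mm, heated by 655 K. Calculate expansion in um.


dL = 3.9e-06 * 22 * 655 * 1000 = 56.199 um

56.199


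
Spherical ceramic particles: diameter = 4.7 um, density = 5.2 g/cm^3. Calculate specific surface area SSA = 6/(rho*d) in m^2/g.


SSA = 6 / (5.2 * 4.7) = 0.245 m^2/g

0.245


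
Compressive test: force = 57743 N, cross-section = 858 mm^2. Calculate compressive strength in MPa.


CS = 57743 / 858 = 67.3 MPa

67.3


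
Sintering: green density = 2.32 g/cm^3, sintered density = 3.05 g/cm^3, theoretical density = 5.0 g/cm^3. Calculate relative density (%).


Relative = 3.05 / 5.0 * 100 = 61.0%

61.0


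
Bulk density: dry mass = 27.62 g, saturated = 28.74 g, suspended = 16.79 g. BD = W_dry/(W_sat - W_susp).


BD = 27.62 / (28.74 - 16.79) = 27.62 / 11.95 = 2.311 g/cm^3

2.311


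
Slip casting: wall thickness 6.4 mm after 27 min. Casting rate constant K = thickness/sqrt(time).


K = 6.4 / sqrt(27) = 6.4 / 5.1962 = 1.232 mm/min^0.5

1.232


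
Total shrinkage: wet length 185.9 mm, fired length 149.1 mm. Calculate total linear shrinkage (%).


TS = (185.9 - 149.1) / 185.9 * 100 = 19.8%

19.8


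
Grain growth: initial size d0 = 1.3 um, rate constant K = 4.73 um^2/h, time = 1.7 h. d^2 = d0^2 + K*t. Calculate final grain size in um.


d^2 = 1.3^2 + 4.73*1.7 = 9.731
d = sqrt(9.731) = 3.12 um

3.12


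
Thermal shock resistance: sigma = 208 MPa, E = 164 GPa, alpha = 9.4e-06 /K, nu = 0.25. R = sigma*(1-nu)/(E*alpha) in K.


R = 208*(1-0.25)/(164*1000*9.4e-06) = 101 K

101


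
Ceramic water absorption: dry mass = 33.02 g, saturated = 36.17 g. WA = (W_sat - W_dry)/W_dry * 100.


WA = (36.17 - 33.02) / 33.02 * 100 = 9.54%

9.54


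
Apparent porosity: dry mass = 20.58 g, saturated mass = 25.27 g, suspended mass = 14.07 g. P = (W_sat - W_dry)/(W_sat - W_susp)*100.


P = (25.27 - 20.58) / (25.27 - 14.07) * 100 = 4.69 / 11.2 * 100 = 41.9%

41.9


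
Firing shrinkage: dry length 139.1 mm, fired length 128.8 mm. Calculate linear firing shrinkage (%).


FS = (139.1 - 128.8) / 139.1 * 100 = 7.4%

7.4


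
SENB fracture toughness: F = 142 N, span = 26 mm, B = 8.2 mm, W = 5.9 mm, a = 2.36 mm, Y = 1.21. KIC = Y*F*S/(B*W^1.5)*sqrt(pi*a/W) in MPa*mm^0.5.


KIC = 1.21*142*26/(8.2*5.9^1.5)*sqrt(pi*2.36/5.9) = 42.61

42.61


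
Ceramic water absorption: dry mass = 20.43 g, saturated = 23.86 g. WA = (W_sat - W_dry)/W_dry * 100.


WA = (23.86 - 20.43) / 20.43 * 100 = 16.79%

16.79


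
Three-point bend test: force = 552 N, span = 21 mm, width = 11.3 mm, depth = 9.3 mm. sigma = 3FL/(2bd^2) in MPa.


sigma = 3*552*21/(2*11.3*9.3^2) = 17.8 MPa

17.8


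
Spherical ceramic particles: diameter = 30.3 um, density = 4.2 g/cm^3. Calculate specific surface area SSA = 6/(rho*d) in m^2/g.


SSA = 6 / (4.2 * 30.3) = 0.047 m^2/g

0.047


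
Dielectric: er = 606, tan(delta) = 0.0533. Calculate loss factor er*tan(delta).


Loss = 606 * 0.0533 = 32.3

32.3


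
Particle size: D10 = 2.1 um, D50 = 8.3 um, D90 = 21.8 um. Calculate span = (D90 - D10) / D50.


Span = (21.8 - 2.1) / 8.3 = 19.7 / 8.3 = 2.373

2.373


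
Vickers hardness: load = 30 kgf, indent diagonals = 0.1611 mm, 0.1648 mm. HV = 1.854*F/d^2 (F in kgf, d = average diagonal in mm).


d_avg = (0.1611+0.1648)/2 = 0.16295 mm
HV = 1.854*30/0.16295^2 = 2095

2095


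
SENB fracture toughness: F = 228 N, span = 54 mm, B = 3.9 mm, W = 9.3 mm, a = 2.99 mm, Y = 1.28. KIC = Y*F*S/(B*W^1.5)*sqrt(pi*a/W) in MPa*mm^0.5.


KIC = 1.28*228*54/(3.9*9.3^1.5)*sqrt(pi*2.99/9.3) = 143.19

143.19


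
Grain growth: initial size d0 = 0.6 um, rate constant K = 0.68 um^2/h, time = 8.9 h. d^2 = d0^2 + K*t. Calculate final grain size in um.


d^2 = 0.6^2 + 0.68*8.9 = 6.412
d = sqrt(6.412) = 2.53 um

2.53


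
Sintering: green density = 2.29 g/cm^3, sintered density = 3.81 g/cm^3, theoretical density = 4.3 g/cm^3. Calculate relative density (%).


Relative = 3.81 / 4.3 * 100 = 88.6%

88.6


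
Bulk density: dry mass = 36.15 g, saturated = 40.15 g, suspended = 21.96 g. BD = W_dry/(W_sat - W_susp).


BD = 36.15 / (40.15 - 21.96) = 36.15 / 18.19 = 1.987 g/cm^3

1.987


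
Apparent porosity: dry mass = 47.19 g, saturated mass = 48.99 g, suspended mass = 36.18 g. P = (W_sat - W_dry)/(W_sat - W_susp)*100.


P = (48.99 - 47.19) / (48.99 - 36.18) * 100 = 1.8 / 12.81 * 100 = 14.1%

14.1


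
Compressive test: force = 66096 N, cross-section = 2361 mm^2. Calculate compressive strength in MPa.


CS = 66096 / 2361 = 28.0 MPa

28.0


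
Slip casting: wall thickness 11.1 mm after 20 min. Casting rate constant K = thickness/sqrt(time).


K = 11.1 / sqrt(20) = 11.1 / 4.4721 = 2.482 mm/min^0.5

2.482


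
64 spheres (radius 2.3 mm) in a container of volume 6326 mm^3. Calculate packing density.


V_sphere = 4/3*pi*2.3^3 = 50.965 mm^3
Total V = 64*50.965 = 3261.76 mm^3
PD = 3261.76 / 6326 = 0.516

0.516


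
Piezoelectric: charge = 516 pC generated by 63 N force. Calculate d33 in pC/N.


d33 = 516 / 63 = 8.2 pC/N

8.2


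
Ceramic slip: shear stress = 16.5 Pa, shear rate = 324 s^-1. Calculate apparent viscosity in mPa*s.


eta = tau/gamma * 1000 = 16.5/324 * 1000 = 50.9 mPa*s

50.9


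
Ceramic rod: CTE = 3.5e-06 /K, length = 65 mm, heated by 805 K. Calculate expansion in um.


dL = 3.5e-06 * 65 * 805 * 1000 = 183.138 um

183.138


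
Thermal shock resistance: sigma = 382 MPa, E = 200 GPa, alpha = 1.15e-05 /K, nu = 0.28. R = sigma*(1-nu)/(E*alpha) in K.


R = 382*(1-0.28)/(200*1000*1.15e-05) = 120 K

120


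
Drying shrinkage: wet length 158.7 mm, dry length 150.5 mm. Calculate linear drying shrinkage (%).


DS = (158.7 - 150.5) / 158.7 * 100 = 5.17%

5.17


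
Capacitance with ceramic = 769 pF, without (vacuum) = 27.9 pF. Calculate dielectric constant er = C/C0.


er = 769 / 27.9 = 27.56

27.56


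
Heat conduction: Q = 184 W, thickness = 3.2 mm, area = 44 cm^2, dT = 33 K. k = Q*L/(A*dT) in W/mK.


k = 184*3.2/1000/(44/10000*33) = 4.06 W/mK

4.06


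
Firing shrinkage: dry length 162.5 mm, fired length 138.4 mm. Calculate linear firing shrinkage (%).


FS = (162.5 - 138.4) / 162.5 * 100 = 14.83%

14.83


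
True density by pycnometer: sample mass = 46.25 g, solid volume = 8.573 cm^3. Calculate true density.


TD = 46.25 / 8.573 = 5.395 g/cm^3

5.395


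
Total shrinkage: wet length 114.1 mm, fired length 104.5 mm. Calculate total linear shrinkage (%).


TS = (114.1 - 104.5) / 114.1 * 100 = 8.41%

8.41


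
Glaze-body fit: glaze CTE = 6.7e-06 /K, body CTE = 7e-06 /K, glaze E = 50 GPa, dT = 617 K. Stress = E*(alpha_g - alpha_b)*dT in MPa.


Stress = 50*1000*(6.7e-06 - 7e-06)*617 = -9.3 MPa

-9.3


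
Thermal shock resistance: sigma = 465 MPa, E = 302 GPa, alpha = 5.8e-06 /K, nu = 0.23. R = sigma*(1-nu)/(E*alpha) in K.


R = 465*(1-0.23)/(302*1000*5.8e-06) = 204 K

204


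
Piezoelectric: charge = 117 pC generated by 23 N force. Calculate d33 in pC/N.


d33 = 117 / 23 = 5.1 pC/N

5.1


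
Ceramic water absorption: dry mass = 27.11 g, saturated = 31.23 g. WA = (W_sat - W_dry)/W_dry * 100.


WA = (31.23 - 27.11) / 27.11 * 100 = 15.2%

15.2


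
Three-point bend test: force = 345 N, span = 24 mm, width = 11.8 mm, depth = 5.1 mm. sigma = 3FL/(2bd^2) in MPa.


sigma = 3*345*24/(2*11.8*5.1^2) = 40.5 MPa

40.5


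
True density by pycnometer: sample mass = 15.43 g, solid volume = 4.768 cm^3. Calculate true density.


TD = 15.43 / 4.768 = 3.236 g/cm^3

3.236


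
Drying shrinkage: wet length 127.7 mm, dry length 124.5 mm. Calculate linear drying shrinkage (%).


DS = (127.7 - 124.5) / 127.7 * 100 = 2.51%

2.51


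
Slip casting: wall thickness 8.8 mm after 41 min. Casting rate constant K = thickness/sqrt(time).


K = 8.8 / sqrt(41) = 8.8 / 6.4031 = 1.374 mm/min^0.5

1.374


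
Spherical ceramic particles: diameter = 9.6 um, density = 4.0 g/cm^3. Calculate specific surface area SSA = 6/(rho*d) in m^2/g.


SSA = 6 / (4.0 * 9.6) = 0.156 m^2/g

0.156


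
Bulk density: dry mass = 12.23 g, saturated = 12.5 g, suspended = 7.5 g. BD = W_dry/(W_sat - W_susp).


BD = 12.23 / (12.5 - 7.5) = 12.23 / 5.0 = 2.446 g/cm^3

2.446


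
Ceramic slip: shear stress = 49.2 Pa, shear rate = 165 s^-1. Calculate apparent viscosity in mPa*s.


eta = tau/gamma * 1000 = 49.2/165 * 1000 = 298.2 mPa*s

298.2


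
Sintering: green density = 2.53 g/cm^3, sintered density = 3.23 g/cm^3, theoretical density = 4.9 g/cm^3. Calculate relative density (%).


Relative = 3.23 / 4.9 * 100 = 65.9%

65.9


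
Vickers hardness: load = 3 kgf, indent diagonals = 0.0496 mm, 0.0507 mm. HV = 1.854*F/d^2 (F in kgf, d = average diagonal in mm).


d_avg = (0.0496+0.0507)/2 = 0.05015 mm
HV = 1.854*3/0.05015^2 = 2212

2212


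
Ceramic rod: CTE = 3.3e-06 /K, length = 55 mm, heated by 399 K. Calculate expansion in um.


dL = 3.3e-06 * 55 * 399 * 1000 = 72.419 um

72.419


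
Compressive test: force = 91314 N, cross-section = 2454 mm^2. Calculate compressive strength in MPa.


CS = 91314 / 2454 = 37.2 MPa

37.2


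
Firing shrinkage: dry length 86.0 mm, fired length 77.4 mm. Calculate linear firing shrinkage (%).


FS = (86.0 - 77.4) / 86.0 * 100 = 10.0%

10.0


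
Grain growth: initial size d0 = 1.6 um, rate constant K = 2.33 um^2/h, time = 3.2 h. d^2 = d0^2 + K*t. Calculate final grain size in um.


d^2 = 1.6^2 + 2.33*3.2 = 10.016
d = sqrt(10.016) = 3.16 um

3.16


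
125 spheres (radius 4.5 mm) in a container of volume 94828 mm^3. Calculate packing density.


V_sphere = 4/3*pi*4.5^3 = 381.7035 mm^3
Total V = 125*381.7035 = 47712.9375 mm^3
PD = 47712.9375 / 94828 = 0.503

0.503


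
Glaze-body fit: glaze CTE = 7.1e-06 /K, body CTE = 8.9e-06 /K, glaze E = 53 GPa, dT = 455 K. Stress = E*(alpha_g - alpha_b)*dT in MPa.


Stress = 53*1000*(7.1e-06 - 8.9e-06)*455 = -43.4 MPa

-43.4


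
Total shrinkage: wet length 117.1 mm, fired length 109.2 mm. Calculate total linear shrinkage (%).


TS = (117.1 - 109.2) / 117.1 * 100 = 6.75%

6.75


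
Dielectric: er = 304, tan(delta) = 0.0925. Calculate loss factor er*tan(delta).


Loss = 304 * 0.0925 = 28.12

28.12


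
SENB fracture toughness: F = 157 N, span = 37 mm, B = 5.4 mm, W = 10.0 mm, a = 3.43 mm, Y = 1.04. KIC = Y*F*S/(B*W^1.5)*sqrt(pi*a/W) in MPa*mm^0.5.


KIC = 1.04*157*37/(5.4*10.0^1.5)*sqrt(pi*3.43/10.0) = 36.73

36.73


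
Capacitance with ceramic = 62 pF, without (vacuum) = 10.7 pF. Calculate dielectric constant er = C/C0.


er = 62 / 10.7 = 5.79

5.79


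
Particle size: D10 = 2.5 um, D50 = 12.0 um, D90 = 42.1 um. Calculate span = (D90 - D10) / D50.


Span = (42.1 - 2.5) / 12.0 = 39.6 / 12.0 = 3.3

3.3


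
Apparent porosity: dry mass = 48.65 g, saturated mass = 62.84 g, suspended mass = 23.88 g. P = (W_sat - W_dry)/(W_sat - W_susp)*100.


P = (62.84 - 48.65) / (62.84 - 23.88) * 100 = 14.19 / 38.96 * 100 = 36.4%

36.4


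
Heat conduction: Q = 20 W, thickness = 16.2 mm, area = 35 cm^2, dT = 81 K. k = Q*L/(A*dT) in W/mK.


k = 20*16.2/1000/(35/10000*81) = 1.14 W/mK

1.14


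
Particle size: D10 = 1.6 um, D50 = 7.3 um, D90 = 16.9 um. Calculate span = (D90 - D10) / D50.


Span = (16.9 - 1.6) / 7.3 = 15.3 / 7.3 = 2.096

2.096


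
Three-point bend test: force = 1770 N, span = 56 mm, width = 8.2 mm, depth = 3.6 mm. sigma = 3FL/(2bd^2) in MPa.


sigma = 3*1770*56/(2*8.2*3.6^2) = 1399.1 MPa

1399.1


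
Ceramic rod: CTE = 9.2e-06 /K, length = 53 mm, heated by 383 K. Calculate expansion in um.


dL = 9.2e-06 * 53 * 383 * 1000 = 186.751 um

186.751


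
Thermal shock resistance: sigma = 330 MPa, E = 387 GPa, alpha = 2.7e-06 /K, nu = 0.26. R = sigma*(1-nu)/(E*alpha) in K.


R = 330*(1-0.26)/(387*1000*2.7e-06) = 234 K

234


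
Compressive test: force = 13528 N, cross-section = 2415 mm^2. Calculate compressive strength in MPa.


CS = 13528 / 2415 = 5.6 MPa

5.6


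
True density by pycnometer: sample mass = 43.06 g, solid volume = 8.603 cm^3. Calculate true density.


TD = 43.06 / 8.603 = 5.005 g/cm^3

5.005


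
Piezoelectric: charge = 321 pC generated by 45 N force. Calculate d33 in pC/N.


d33 = 321 / 45 = 7.1 pC/N

7.1


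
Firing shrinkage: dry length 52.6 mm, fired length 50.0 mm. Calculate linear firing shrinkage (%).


FS = (52.6 - 50.0) / 52.6 * 100 = 4.94%

4.94


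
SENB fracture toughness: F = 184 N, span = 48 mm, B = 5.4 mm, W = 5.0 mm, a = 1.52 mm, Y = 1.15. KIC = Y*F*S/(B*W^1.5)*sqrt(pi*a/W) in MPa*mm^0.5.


KIC = 1.15*184*48/(5.4*5.0^1.5)*sqrt(pi*1.52/5.0) = 164.41

164.41


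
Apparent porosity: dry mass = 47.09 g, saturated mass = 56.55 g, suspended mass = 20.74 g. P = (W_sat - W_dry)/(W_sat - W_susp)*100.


P = (56.55 - 47.09) / (56.55 - 20.74) * 100 = 9.46 / 35.81 * 100 = 26.4%

26.4


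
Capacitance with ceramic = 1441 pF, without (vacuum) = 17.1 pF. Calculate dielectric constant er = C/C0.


er = 1441 / 17.1 = 84.27

84.27


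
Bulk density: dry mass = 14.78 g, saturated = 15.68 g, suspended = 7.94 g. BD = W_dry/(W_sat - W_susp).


BD = 14.78 / (15.68 - 7.94) = 14.78 / 7.74 = 1.91 g/cm^3

1.91


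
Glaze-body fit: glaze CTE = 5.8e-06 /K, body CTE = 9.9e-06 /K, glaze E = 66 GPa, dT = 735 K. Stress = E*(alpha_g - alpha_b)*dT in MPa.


Stress = 66*1000*(5.8e-06 - 9.9e-06)*735 = -198.9 MPa

-198.9


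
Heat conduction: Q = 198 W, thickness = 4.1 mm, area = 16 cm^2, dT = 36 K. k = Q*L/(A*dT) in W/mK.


k = 198*4.1/1000/(16/10000*36) = 14.09 W/mK

14.09


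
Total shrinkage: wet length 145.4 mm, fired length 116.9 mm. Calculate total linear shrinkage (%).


TS = (145.4 - 116.9) / 145.4 * 100 = 19.6%

19.6


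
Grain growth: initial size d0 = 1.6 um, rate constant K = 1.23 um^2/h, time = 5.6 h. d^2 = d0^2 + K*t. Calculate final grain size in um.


d^2 = 1.6^2 + 1.23*5.6 = 9.448
d = sqrt(9.448) = 3.07 um

3.07


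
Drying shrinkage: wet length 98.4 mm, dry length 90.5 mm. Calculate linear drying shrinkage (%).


DS = (98.4 - 90.5) / 98.4 * 100 = 8.03%

8.03


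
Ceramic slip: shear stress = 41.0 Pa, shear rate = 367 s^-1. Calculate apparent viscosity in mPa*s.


eta = tau/gamma * 1000 = 41.0/367 * 1000 = 111.7 mPa*s

111.7


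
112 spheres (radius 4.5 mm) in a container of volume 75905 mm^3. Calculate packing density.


V_sphere = 4/3*pi*4.5^3 = 381.7035 mm^3
Total V = 112*381.7035 = 42750.792 mm^3
PD = 42750.792 / 75905 = 0.563

0.563


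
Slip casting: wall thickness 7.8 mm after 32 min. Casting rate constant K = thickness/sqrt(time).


K = 7.8 / sqrt(32) = 7.8 / 5.6569 = 1.379 mm/min^0.5

1.379


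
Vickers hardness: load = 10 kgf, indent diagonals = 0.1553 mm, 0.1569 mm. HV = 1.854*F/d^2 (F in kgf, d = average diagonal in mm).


d_avg = (0.1553+0.1569)/2 = 0.1561 mm
HV = 1.854*10/0.1561^2 = 761

761


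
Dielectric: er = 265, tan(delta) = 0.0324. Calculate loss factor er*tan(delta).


Loss = 265 * 0.0324 = 8.586

8.586


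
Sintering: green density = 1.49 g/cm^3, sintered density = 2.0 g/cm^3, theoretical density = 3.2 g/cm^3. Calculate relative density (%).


Relative = 2.0 / 3.2 * 100 = 62.5%

62.5


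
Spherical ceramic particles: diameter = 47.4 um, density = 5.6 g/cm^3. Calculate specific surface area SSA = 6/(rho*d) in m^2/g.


SSA = 6 / (5.6 * 47.4) = 0.023 m^2/g

0.023


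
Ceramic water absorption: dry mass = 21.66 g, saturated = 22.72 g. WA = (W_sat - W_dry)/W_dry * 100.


WA = (22.72 - 21.66) / 21.66 * 100 = 4.89%

4.89


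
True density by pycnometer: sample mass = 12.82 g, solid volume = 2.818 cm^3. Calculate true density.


TD = 12.82 / 2.818 = 4.549 g/cm^3

4.549


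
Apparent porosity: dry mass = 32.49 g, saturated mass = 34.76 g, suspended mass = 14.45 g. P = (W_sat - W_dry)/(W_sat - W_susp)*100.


P = (34.76 - 32.49) / (34.76 - 14.45) * 100 = 2.27 / 20.31 * 100 = 11.2%

11.2


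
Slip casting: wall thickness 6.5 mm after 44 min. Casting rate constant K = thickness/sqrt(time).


K = 6.5 / sqrt(44) = 6.5 / 6.6332 = 0.98 mm/min^0.5

0.98


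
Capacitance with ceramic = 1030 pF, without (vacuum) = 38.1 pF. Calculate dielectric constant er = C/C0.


er = 1030 / 38.1 = 27.03

27.03


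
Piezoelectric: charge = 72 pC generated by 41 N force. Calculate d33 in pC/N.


d33 = 72 / 41 = 1.8 pC/N

1.8


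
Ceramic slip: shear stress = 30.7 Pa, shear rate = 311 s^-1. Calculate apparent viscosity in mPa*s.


eta = tau/gamma * 1000 = 30.7/311 * 1000 = 98.7 mPa*s

98.7


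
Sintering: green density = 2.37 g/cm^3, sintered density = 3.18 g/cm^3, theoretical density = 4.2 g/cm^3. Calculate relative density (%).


Relative = 3.18 / 4.2 * 100 = 75.7%

75.7


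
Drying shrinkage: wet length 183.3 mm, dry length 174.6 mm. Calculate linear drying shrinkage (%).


DS = (183.3 - 174.6) / 183.3 * 100 = 4.75%

4.75


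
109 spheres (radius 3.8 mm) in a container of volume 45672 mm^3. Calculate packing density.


V_sphere = 4/3*pi*3.8^3 = 229.8473 mm^3
Total V = 109*229.8473 = 25053.3557 mm^3
PD = 25053.3557 / 45672 = 0.549

0.549


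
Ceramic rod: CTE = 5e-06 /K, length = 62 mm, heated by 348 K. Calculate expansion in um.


dL = 5e-06 * 62 * 348 * 1000 = 107.88 um

107.88


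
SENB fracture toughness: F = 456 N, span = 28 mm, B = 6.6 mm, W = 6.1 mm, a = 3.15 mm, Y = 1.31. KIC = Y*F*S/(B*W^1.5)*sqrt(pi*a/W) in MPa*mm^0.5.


KIC = 1.31*456*28/(6.6*6.1^1.5)*sqrt(pi*3.15/6.1) = 214.25

214.25


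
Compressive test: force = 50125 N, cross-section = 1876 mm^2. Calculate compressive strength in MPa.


CS = 50125 / 1876 = 26.7 MPa

26.7


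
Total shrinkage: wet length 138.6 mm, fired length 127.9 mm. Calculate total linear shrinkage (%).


TS = (138.6 - 127.9) / 138.6 * 100 = 7.72%

7.72


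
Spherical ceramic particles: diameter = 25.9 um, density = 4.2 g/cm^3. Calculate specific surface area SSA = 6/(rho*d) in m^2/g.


SSA = 6 / (4.2 * 25.9) = 0.055 m^2/g

0.055


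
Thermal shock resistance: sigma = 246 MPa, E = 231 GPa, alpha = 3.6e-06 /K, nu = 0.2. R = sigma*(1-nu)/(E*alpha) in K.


R = 246*(1-0.2)/(231*1000*3.6e-06) = 237 K

237


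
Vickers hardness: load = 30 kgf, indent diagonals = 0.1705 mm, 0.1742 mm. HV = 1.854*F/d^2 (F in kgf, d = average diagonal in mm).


d_avg = (0.1705+0.1742)/2 = 0.17235 mm
HV = 1.854*30/0.17235^2 = 1872

1872


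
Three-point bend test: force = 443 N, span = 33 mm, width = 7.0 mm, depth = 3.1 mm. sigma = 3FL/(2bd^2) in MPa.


sigma = 3*443*33/(2*7.0*3.1^2) = 326.0 MPa

326.0


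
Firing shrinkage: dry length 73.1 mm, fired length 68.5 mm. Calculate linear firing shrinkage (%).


FS = (73.1 - 68.5) / 73.1 * 100 = 6.29%

6.29


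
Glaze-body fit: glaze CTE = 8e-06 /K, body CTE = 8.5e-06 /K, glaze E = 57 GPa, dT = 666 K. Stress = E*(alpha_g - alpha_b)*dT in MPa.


Stress = 57*1000*(8e-06 - 8.5e-06)*666 = -19.0 MPa

-19.0


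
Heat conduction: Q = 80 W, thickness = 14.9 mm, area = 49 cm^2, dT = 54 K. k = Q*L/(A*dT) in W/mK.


k = 80*14.9/1000/(49/10000*54) = 4.5 W/mK

4.5


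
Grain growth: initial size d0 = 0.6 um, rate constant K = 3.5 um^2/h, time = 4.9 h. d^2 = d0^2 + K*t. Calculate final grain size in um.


d^2 = 0.6^2 + 3.5*4.9 = 17.51
d = sqrt(17.51) = 4.18 um

4.18


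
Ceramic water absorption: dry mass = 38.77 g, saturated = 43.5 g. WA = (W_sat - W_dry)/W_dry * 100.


WA = (43.5 - 38.77) / 38.77 * 100 = 12.2%

12.2


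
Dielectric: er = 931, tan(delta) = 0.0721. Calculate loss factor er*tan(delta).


Loss = 931 * 0.0721 = 67.125

67.125


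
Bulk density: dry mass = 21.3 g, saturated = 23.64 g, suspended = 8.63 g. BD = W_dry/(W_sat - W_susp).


BD = 21.3 / (23.64 - 8.63) = 21.3 / 15.01 = 1.419 g/cm^3

1.419


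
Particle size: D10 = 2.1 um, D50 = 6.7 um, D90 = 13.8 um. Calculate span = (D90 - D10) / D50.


Span = (13.8 - 2.1) / 6.7 = 11.7 / 6.7 = 1.746

1.746


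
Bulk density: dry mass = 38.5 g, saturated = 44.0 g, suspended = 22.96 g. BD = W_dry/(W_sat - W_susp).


BD = 38.5 / (44.0 - 22.96) = 38.5 / 21.04 = 1.83 g/cm^3

1.83


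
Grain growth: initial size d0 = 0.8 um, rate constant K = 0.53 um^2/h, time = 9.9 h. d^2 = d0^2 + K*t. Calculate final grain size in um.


d^2 = 0.8^2 + 0.53*9.9 = 5.887
d = sqrt(5.887) = 2.43 um

2.43


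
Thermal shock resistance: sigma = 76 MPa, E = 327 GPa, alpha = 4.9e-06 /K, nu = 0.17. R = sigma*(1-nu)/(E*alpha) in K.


R = 76*(1-0.17)/(327*1000*4.9e-06) = 39 K

39


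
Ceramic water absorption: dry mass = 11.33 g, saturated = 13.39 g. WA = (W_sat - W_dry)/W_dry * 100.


WA = (13.39 - 11.33) / 11.33 * 100 = 18.18%

18.18


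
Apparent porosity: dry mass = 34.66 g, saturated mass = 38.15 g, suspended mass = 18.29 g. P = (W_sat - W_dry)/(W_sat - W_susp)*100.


P = (38.15 - 34.66) / (38.15 - 18.29) * 100 = 3.49 / 19.86 * 100 = 17.6%

17.6


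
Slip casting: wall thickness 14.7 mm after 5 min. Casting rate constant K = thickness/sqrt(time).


K = 14.7 / sqrt(5) = 14.7 / 2.2361 = 6.574 mm/min^0.5

6.574


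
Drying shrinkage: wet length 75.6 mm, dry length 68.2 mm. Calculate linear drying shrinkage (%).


DS = (75.6 - 68.2) / 75.6 * 100 = 9.79%

9.79


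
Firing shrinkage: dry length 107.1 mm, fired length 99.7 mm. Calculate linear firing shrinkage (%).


FS = (107.1 - 99.7) / 107.1 * 100 = 6.91%

6.91


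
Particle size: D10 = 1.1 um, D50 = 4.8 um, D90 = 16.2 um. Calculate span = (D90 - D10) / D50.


Span = (16.2 - 1.1) / 4.8 = 15.1 / 4.8 = 3.146

3.146


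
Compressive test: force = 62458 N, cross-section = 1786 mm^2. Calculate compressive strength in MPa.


CS = 62458 / 1786 = 35.0 MPa

35.0


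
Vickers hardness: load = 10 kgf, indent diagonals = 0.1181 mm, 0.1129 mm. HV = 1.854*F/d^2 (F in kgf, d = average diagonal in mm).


d_avg = (0.1181+0.1129)/2 = 0.1155 mm
HV = 1.854*10/0.1155^2 = 1390

1390


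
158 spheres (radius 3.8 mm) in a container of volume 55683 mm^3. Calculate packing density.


V_sphere = 4/3*pi*3.8^3 = 229.8473 mm^3
Total V = 158*229.8473 = 36315.8734 mm^3
PD = 36315.8734 / 55683 = 0.652

0.652


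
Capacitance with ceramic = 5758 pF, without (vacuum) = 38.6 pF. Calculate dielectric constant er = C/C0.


er = 5758 / 38.6 = 149.17

149.17


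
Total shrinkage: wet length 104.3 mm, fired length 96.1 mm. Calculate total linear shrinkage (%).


TS = (104.3 - 96.1) / 104.3 * 100 = 7.86%

7.86


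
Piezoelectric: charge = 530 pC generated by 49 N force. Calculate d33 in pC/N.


d33 = 530 / 49 = 10.8 pC/N

10.8


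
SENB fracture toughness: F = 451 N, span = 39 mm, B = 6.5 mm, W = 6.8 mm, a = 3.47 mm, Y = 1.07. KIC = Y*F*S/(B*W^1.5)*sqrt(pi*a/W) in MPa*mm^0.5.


KIC = 1.07*451*39/(6.5*6.8^1.5)*sqrt(pi*3.47/6.8) = 206.74

206.74


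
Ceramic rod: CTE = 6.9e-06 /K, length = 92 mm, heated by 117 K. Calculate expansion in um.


dL = 6.9e-06 * 92 * 117 * 1000 = 74.272 um

74.272


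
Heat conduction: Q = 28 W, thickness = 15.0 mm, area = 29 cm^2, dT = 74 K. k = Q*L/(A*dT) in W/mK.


k = 28*15.0/1000/(29/10000*74) = 1.96 W/mK

1.96


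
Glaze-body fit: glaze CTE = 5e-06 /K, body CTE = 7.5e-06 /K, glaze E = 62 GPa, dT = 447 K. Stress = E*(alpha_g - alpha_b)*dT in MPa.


Stress = 62*1000*(5e-06 - 7.5e-06)*447 = -69.3 MPa

-69.3


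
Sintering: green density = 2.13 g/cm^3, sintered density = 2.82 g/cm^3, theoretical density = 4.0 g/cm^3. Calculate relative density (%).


Relative = 2.82 / 4.0 * 100 = 70.5%

70.5


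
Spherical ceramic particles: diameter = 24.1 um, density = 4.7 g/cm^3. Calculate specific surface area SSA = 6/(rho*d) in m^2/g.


SSA = 6 / (4.7 * 24.1) = 0.053 m^2/g

0.053


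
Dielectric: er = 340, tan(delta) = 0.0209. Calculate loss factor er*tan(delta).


Loss = 340 * 0.0209 = 7.106

7.106


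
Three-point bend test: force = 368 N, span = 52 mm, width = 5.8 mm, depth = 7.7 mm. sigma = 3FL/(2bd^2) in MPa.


sigma = 3*368*52/(2*5.8*7.7^2) = 83.5 MPa

83.5


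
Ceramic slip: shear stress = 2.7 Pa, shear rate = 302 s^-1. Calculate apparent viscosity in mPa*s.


eta = tau/gamma * 1000 = 2.7/302 * 1000 = 8.9 mPa*s

8.9


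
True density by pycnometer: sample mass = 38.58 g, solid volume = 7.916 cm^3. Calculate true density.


TD = 38.58 / 7.916 = 4.874 g/cm^3

4.874


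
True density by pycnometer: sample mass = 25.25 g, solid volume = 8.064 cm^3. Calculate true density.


TD = 25.25 / 8.064 = 3.131 g/cm^3

3.131


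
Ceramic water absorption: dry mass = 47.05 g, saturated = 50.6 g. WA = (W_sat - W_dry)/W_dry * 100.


WA = (50.6 - 47.05) / 47.05 * 100 = 7.55%

7.55


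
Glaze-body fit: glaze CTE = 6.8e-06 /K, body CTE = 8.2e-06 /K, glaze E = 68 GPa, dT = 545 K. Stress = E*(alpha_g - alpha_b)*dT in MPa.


Stress = 68*1000*(6.8e-06 - 8.2e-06)*545 = -51.9 MPa

-51.9


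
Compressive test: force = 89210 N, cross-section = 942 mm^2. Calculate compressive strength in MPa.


CS = 89210 / 942 = 94.7 MPa

94.7


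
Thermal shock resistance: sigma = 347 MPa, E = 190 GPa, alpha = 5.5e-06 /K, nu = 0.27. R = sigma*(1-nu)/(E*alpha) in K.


R = 347*(1-0.27)/(190*1000*5.5e-06) = 242 K

242


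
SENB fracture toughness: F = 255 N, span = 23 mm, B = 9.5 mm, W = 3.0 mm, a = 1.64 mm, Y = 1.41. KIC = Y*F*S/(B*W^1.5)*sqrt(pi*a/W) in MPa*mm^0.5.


KIC = 1.41*255*23/(9.5*3.0^1.5)*sqrt(pi*1.64/3.0) = 219.54

219.54


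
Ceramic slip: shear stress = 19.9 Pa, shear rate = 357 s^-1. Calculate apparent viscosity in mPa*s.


eta = tau/gamma * 1000 = 19.9/357 * 1000 = 55.7 mPa*s

55.7


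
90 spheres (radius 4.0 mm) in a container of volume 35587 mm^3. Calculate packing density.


V_sphere = 4/3*pi*4.0^3 = 268.0826 mm^3
Total V = 90*268.0826 = 24127.434 mm^3
PD = 24127.434 / 35587 = 0.678

0.678


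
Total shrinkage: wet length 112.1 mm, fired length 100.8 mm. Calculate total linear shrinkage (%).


TS = (112.1 - 100.8) / 112.1 * 100 = 10.08%

10.08


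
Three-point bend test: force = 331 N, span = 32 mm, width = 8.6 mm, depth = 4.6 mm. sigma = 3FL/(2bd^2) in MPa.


sigma = 3*331*32/(2*8.6*4.6^2) = 87.3 MPa

87.3


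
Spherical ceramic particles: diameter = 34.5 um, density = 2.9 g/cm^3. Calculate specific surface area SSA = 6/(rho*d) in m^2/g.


SSA = 6 / (2.9 * 34.5) = 0.06 m^2/g

0.06


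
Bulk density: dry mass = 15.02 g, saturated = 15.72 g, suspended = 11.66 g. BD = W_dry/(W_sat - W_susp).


BD = 15.02 / (15.72 - 11.66) = 15.02 / 4.06 = 3.7 g/cm^3

3.7


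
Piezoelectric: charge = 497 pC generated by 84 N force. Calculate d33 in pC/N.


d33 = 497 / 84 = 5.9 pC/N

5.9


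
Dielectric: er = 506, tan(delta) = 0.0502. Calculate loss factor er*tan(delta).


Loss = 506 * 0.0502 = 25.401

25.401


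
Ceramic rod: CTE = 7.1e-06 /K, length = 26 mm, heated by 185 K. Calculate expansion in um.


dL = 7.1e-06 * 26 * 185 * 1000 = 34.151 um

34.151


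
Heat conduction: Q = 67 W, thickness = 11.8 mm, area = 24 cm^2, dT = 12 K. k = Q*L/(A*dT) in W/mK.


k = 67*11.8/1000/(24/10000*12) = 27.45 W/mK

27.45


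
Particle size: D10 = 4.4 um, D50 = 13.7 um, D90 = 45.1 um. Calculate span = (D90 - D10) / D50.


Span = (45.1 - 4.4) / 13.7 = 40.7 / 13.7 = 2.971

2.971


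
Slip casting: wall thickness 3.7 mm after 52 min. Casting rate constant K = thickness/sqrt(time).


K = 3.7 / sqrt(52) = 3.7 / 7.2111 = 0.513 mm/min^0.5

0.513


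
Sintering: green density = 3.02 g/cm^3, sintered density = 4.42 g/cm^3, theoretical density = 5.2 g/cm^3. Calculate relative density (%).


Relative = 4.42 / 5.2 * 100 = 85.0%

85.0


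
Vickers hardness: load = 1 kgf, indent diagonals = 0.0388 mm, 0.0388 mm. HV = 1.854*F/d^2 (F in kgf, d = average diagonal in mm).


d_avg = (0.0388+0.0388)/2 = 0.0388 mm
HV = 1.854*1/0.0388^2 = 1232

1232


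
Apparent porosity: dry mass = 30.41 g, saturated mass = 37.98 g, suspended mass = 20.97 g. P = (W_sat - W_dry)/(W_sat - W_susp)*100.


P = (37.98 - 30.41) / (37.98 - 20.97) * 100 = 7.57 / 17.01 * 100 = 44.5%

44.5


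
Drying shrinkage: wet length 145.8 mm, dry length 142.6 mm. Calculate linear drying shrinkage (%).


DS = (145.8 - 142.6) / 145.8 * 100 = 2.19%

2.19


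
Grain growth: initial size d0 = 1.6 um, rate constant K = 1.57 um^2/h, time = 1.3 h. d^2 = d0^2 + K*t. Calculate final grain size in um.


d^2 = 1.6^2 + 1.57*1.3 = 4.601
d = sqrt(4.601) = 2.14 um

2.14


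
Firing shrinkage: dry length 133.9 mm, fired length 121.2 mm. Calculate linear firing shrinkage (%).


FS = (133.9 - 121.2) / 133.9 * 100 = 9.48%

9.48


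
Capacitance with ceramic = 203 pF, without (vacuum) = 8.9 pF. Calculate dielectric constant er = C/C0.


er = 203 / 8.9 = 22.81

22.81


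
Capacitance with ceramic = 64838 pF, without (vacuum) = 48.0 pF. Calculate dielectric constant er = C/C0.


er = 64838 / 48.0 = 1350.79

1350.79


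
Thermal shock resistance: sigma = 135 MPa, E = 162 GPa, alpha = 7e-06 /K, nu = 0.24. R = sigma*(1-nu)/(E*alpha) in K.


R = 135*(1-0.24)/(162*1000*7e-06) = 90 K

90


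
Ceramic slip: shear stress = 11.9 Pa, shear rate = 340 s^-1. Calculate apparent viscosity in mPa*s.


eta = tau/gamma * 1000 = 11.9/340 * 1000 = 35.0 mPa*s

35.0


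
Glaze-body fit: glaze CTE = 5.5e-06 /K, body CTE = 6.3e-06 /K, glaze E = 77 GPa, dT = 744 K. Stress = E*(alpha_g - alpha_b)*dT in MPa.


Stress = 77*1000*(5.5e-06 - 6.3e-06)*744 = -45.8 MPa

-45.8


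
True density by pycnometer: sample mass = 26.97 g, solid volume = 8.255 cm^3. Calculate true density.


TD = 26.97 / 8.255 = 3.267 g/cm^3

3.267


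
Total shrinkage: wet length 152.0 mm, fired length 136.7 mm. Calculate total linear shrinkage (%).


TS = (152.0 - 136.7) / 152.0 * 100 = 10.07%

10.07


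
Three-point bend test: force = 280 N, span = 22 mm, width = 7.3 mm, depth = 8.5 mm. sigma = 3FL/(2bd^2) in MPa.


sigma = 3*280*22/(2*7.3*8.5^2) = 17.5 MPa

17.5


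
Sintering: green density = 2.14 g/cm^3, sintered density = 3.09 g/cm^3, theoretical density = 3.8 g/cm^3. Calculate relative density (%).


Relative = 3.09 / 3.8 * 100 = 81.3%

81.3


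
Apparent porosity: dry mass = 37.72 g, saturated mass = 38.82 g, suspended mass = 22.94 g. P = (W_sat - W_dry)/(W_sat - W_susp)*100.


P = (38.82 - 37.72) / (38.82 - 22.94) * 100 = 1.1 / 15.88 * 100 = 6.9%

6.9


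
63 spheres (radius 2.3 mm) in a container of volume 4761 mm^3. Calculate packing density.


V_sphere = 4/3*pi*2.3^3 = 50.965 mm^3
Total V = 63*50.965 = 3210.795 mm^3
PD = 3210.795 / 4761 = 0.674

0.674


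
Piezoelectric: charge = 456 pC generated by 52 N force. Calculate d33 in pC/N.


d33 = 456 / 52 = 8.8 pC/N

8.8


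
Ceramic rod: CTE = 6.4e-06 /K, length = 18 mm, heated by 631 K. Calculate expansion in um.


dL = 6.4e-06 * 18 * 631 * 1000 = 72.691 um

72.691


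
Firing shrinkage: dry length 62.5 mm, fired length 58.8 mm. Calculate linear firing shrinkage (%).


FS = (62.5 - 58.8) / 62.5 * 100 = 5.92%

5.92


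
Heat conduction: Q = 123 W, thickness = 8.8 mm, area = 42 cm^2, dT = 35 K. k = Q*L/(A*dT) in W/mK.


k = 123*8.8/1000/(42/10000*35) = 7.36 W/mK

7.36


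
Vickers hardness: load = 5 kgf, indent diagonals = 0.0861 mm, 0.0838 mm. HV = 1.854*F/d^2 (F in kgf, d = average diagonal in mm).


d_avg = (0.0861+0.0838)/2 = 0.08495 mm
HV = 1.854*5/0.08495^2 = 1285

1285


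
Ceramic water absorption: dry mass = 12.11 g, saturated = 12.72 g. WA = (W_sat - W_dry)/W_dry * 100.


WA = (12.72 - 12.11) / 12.11 * 100 = 5.04%

5.04


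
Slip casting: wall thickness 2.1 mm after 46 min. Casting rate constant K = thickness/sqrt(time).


K = 2.1 / sqrt(46) = 2.1 / 6.7823 = 0.31 mm/min^0.5

0.31


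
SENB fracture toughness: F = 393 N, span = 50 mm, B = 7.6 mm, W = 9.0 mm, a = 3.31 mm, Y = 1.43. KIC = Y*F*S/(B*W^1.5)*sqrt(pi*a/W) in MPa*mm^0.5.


KIC = 1.43*393*50/(7.6*9.0^1.5)*sqrt(pi*3.31/9.0) = 147.19

147.19


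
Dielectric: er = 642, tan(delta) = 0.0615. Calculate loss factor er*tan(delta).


Loss = 642 * 0.0615 = 39.483

39.483


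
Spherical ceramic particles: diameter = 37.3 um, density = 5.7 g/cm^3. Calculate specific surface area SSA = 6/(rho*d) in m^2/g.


SSA = 6 / (5.7 * 37.3) = 0.028 m^2/g

0.028


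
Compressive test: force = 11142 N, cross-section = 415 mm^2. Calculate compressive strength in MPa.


CS = 11142 / 415 = 26.8 MPa

26.8


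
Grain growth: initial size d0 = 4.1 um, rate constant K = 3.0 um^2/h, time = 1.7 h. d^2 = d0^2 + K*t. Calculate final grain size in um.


d^2 = 4.1^2 + 3.0*1.7 = 21.91
d = sqrt(21.91) = 4.68 um

4.68


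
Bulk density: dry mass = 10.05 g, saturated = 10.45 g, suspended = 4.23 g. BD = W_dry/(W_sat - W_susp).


BD = 10.05 / (10.45 - 4.23) = 10.05 / 6.22 = 1.616 g/cm^3

1.616


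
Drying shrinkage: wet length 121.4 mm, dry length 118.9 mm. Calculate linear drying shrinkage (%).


DS = (121.4 - 118.9) / 121.4 * 100 = 2.06%

2.06


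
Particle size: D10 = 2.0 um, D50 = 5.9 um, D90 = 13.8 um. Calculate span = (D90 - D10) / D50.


Span = (13.8 - 2.0) / 5.9 = 11.8 / 5.9 = 2.0

2.0


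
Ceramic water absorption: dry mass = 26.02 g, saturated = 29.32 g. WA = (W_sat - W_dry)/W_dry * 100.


WA = (29.32 - 26.02) / 26.02 * 100 = 12.68%

12.68


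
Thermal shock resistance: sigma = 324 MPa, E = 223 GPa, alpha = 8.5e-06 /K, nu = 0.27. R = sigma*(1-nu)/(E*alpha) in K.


R = 324*(1-0.27)/(223*1000*8.5e-06) = 125 K

125


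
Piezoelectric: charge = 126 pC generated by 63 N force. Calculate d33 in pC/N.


d33 = 126 / 63 = 2.0 pC/N

2.0


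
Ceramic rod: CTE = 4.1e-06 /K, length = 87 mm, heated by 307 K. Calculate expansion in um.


dL = 4.1e-06 * 87 * 307 * 1000 = 109.507 um

109.507


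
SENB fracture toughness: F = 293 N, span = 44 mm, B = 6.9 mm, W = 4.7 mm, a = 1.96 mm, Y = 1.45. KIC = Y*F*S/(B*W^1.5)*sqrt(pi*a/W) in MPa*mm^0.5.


KIC = 1.45*293*44/(6.9*4.7^1.5)*sqrt(pi*1.96/4.7) = 304.33

304.33


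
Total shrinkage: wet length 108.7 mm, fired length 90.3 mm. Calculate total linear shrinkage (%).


TS = (108.7 - 90.3) / 108.7 * 100 = 16.93%

16.93


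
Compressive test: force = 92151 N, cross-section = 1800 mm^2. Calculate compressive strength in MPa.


CS = 92151 / 1800 = 51.2 MPa

51.2


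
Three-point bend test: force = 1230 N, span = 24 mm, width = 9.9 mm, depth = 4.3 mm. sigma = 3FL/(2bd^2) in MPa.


sigma = 3*1230*24/(2*9.9*4.3^2) = 241.9 MPa

241.9


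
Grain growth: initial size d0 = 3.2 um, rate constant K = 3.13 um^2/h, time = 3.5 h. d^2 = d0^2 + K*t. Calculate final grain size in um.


d^2 = 3.2^2 + 3.13*3.5 = 21.195
d = sqrt(21.195) = 4.6 um

4.6


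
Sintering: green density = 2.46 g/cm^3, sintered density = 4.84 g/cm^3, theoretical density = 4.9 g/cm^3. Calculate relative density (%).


Relative = 4.84 / 4.9 * 100 = 98.8%

98.8


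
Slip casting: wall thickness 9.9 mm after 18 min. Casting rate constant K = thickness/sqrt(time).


K = 9.9 / sqrt(18) = 9.9 / 4.2426 = 2.333 mm/min^0.5

2.333


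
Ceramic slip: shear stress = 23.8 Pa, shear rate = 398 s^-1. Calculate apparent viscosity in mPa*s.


eta = tau/gamma * 1000 = 23.8/398 * 1000 = 59.8 mPa*s

59.8


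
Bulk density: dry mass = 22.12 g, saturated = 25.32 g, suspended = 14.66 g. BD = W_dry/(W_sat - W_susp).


BD = 22.12 / (25.32 - 14.66) = 22.12 / 10.66 = 2.075 g/cm^3

2.075


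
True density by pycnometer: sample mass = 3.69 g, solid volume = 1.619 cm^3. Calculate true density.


TD = 3.69 / 1.619 = 2.279 g/cm^3

2.279


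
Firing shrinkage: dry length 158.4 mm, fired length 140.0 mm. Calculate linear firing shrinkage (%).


FS = (158.4 - 140.0) / 158.4 * 100 = 11.62%

11.62


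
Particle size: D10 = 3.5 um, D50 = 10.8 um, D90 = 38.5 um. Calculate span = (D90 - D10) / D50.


Span = (38.5 - 3.5) / 10.8 = 35.0 / 10.8 = 3.241

3.241


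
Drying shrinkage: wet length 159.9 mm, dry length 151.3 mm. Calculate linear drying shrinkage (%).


DS = (159.9 - 151.3) / 159.9 * 100 = 5.38%

5.38


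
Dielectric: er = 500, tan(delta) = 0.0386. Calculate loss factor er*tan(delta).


Loss = 500 * 0.0386 = 19.3

19.3


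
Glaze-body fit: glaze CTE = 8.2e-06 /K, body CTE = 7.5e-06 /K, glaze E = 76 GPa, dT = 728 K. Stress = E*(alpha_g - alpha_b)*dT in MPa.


Stress = 76*1000*(8.2e-06 - 7.5e-06)*728 = 38.7 MPa

38.7


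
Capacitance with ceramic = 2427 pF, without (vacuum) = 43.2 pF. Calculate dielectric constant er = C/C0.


er = 2427 / 43.2 = 56.18

56.18


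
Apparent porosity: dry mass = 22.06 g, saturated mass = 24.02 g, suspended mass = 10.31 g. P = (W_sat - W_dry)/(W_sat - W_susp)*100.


P = (24.02 - 22.06) / (24.02 - 10.31) * 100 = 1.96 / 13.71 * 100 = 14.3%

14.3
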